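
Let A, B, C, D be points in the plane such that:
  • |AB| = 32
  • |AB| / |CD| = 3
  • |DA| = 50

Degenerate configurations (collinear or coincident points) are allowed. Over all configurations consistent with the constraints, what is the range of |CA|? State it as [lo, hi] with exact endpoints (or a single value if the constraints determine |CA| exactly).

|AB| ∈ {32}
|AD| ∈ {50}
|CD| ∈ {32/3}
|BD| ∈ [18, 82]
|AC| ∈ [118/3, 182/3]
|BC| ∈ [22/3, 278/3]

|CA| ∈ [118/3, 182/3]  (≈ [39.3333, 60.6667])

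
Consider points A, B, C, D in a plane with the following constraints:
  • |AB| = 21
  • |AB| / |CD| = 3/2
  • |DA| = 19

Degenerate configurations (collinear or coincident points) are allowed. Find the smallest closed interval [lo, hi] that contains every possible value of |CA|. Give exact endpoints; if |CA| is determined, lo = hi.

|CA| ∈ [5, 33]  (≈ [5.0000, 33.0000])

|AB| ∈ {21}
|AD| ∈ {19}
|CD| ∈ {14}
|BD| ∈ [2, 40]
|AC| ∈ [5, 33]
|BC| ∈ [0, 54]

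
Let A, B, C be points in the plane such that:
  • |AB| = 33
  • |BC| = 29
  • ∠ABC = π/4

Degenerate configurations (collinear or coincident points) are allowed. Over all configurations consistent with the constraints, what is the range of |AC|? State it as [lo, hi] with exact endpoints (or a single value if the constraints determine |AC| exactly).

|AC| = √(1930 - 957·√(2))  (≈ 24.0124)

|AB| ∈ {33}
|BC| ∈ {29}
|AC| ∈ {√(1930 - 957·√(2))}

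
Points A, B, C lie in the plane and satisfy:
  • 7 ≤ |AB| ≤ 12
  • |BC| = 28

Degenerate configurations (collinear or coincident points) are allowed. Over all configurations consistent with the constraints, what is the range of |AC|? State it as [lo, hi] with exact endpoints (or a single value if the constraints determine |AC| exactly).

|AB| ∈ [7, 12]
|BC| ∈ {28}
|AC| ∈ [16, 40]

|AC| ∈ [16, 40]  (≈ [16.0000, 40.0000])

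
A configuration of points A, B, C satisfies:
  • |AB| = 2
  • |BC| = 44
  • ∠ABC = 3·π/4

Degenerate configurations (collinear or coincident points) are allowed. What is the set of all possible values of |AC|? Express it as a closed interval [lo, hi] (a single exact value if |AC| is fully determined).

|AB| ∈ {2}
|BC| ∈ {44}
|AC| ∈ {2·√(22·√(2) + 485)}

|AC| = 2·√(22·√(2) + 485)  (≈ 45.4362)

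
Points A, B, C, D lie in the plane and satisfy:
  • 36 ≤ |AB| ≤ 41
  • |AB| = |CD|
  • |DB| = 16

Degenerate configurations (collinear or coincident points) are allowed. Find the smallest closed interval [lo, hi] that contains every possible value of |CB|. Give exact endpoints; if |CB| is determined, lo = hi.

|CB| ∈ [20, 57]  (≈ [20.0000, 57.0000])

|AB| ∈ [36, 41]
|BD| ∈ {16}
|CD| ∈ [36, 41]
|AD| ∈ [20, 57]
|BC| ∈ [20, 57]
|AC| ∈ [0, 98]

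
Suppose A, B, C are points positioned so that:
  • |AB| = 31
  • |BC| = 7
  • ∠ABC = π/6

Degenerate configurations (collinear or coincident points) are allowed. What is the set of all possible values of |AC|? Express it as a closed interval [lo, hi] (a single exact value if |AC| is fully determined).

|AC| = √(1010 - 217·√(3))  (≈ 25.1822)

|AB| ∈ {31}
|BC| ∈ {7}
|AC| ∈ {√(1010 - 217·√(3))}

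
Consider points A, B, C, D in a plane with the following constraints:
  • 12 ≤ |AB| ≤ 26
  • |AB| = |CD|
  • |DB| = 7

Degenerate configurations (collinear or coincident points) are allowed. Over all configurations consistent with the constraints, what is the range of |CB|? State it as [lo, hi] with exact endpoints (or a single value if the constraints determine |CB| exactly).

|CB| ∈ [5, 33]  (≈ [5.0000, 33.0000])

|AB| ∈ [12, 26]
|BD| ∈ {7}
|CD| ∈ [12, 26]
|AD| ∈ [5, 33]
|BC| ∈ [5, 33]
|AC| ∈ [0, 59]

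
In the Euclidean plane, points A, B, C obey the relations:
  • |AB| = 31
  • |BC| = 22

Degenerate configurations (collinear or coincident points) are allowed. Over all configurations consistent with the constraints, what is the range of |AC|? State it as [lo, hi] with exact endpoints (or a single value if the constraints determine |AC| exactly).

|AB| ∈ {31}
|BC| ∈ {22}
|AC| ∈ [9, 53]

|AC| ∈ [9, 53]  (≈ [9.0000, 53.0000])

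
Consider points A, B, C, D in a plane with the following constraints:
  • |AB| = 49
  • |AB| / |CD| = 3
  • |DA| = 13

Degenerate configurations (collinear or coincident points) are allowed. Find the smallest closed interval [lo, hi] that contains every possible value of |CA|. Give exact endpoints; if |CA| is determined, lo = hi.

|AB| ∈ {49}
|AD| ∈ {13}
|CD| ∈ {49/3}
|BD| ∈ [36, 62]
|AC| ∈ [10/3, 88/3]
|BC| ∈ [59/3, 235/3]

|CA| ∈ [10/3, 88/3]  (≈ [3.3333, 29.3333])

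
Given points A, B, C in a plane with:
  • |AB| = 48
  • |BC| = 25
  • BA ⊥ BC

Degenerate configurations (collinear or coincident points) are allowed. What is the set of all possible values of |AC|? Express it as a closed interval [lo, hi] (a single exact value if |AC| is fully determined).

|AC| = √(2929)  (≈ 54.1202)

|AB| ∈ {48}
|BC| ∈ {25}
|AC| ∈ {√(2929)}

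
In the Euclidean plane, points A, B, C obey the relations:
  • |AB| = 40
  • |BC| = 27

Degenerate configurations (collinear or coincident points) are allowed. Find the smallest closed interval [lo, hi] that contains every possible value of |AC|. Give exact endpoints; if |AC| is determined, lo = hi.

|AC| ∈ [13, 67]  (≈ [13.0000, 67.0000])

|AB| ∈ {40}
|BC| ∈ {27}
|AC| ∈ [13, 67]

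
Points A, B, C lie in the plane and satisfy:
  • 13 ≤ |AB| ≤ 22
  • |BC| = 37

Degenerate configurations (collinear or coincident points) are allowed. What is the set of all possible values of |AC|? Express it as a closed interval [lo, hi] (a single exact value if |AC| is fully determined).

|AC| ∈ [15, 59]  (≈ [15.0000, 59.0000])

|AB| ∈ [13, 22]
|BC| ∈ {37}
|AC| ∈ [15, 59]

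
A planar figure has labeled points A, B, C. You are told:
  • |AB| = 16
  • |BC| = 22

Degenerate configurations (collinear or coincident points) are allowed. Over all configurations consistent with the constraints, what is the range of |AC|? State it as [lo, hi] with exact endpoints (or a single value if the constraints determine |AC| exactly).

|AB| ∈ {16}
|BC| ∈ {22}
|AC| ∈ [6, 38]

|AC| ∈ [6, 38]  (≈ [6.0000, 38.0000])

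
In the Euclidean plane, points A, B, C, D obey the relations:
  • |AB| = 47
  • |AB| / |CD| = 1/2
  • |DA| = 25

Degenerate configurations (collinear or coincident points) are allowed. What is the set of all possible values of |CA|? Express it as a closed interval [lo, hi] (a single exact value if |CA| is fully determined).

|CA| ∈ [69, 119]  (≈ [69.0000, 119.0000])

|AB| ∈ {47}
|AD| ∈ {25}
|CD| ∈ {94}
|BD| ∈ [22, 72]
|AC| ∈ [69, 119]
|BC| ∈ [22, 166]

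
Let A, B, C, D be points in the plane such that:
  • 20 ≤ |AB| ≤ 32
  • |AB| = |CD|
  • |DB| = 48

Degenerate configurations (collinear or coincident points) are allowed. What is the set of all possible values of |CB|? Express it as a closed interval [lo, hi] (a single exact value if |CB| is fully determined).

|CB| ∈ [16, 80]  (≈ [16.0000, 80.0000])

|AB| ∈ [20, 32]
|BD| ∈ {48}
|CD| ∈ [20, 32]
|AD| ∈ [16, 80]
|BC| ∈ [16, 80]
|AC| ∈ [0, 112]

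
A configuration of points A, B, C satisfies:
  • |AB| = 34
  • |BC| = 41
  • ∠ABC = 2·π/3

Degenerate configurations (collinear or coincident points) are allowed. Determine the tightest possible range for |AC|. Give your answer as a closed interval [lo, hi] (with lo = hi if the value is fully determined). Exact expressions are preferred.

|AB| ∈ {34}
|BC| ∈ {41}
|AC| ∈ {√(4231)}

|AC| = √(4231)  (≈ 65.0461)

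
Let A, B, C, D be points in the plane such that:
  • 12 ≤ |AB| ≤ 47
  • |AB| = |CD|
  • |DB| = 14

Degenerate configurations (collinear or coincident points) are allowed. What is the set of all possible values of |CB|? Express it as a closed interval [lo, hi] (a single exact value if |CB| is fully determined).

|CB| ∈ [0, 61]  (≈ [0.0000, 61.0000])

|AB| ∈ [12, 47]
|BD| ∈ {14}
|CD| ∈ [12, 47]
|AD| ∈ [0, 61]
|BC| ∈ [0, 61]
|AC| ∈ [0, 108]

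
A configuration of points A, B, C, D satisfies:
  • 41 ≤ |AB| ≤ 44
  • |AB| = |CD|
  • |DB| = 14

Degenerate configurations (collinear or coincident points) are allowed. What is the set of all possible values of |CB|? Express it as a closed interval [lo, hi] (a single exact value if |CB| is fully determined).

|AB| ∈ [41, 44]
|BD| ∈ {14}
|CD| ∈ [41, 44]
|AD| ∈ [27, 58]
|BC| ∈ [27, 58]
|AC| ∈ [0, 102]

|CB| ∈ [27, 58]  (≈ [27.0000, 58.0000])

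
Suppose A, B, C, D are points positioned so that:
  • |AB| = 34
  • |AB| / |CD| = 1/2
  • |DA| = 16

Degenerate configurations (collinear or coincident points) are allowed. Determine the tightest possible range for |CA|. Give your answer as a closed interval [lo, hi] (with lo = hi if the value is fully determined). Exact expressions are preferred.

|AB| ∈ {34}
|AD| ∈ {16}
|CD| ∈ {68}
|BD| ∈ [18, 50]
|AC| ∈ [52, 84]
|BC| ∈ [18, 118]

|CA| ∈ [52, 84]  (≈ [52.0000, 84.0000])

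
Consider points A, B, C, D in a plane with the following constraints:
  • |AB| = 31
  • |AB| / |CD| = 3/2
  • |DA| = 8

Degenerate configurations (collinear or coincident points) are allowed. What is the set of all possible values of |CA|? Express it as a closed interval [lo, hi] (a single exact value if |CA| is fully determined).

|AB| ∈ {31}
|AD| ∈ {8}
|CD| ∈ {62/3}
|BD| ∈ [23, 39]
|AC| ∈ [38/3, 86/3]
|BC| ∈ [7/3, 179/3]

|CA| ∈ [38/3, 86/3]  (≈ [12.6667, 28.6667])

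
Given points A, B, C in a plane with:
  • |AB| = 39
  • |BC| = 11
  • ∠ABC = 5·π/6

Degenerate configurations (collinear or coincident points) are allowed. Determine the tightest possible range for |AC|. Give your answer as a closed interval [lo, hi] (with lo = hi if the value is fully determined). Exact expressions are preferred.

|AB| ∈ {39}
|BC| ∈ {11}
|AC| ∈ {√(429·√(3) + 1642)}

|AC| = √(429·√(3) + 1642)  (≈ 48.8370)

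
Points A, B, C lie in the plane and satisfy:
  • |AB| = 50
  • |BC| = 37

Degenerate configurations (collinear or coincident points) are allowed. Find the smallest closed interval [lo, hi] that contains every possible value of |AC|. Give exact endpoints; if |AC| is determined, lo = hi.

|AC| ∈ [13, 87]  (≈ [13.0000, 87.0000])

|AB| ∈ {50}
|BC| ∈ {37}
|AC| ∈ [13, 87]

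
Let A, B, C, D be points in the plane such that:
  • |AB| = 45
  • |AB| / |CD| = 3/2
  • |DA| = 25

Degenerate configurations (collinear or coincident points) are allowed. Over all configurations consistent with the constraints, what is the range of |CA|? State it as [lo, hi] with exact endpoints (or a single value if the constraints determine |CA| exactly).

|CA| ∈ [5, 55]  (≈ [5.0000, 55.0000])

|AB| ∈ {45}
|AD| ∈ {25}
|CD| ∈ {30}
|BD| ∈ [20, 70]
|AC| ∈ [5, 55]
|BC| ∈ [0, 100]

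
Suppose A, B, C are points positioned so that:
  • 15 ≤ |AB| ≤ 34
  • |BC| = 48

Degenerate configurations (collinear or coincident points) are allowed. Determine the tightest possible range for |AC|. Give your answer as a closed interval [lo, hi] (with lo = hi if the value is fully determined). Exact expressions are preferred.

|AB| ∈ [15, 34]
|BC| ∈ {48}
|AC| ∈ [14, 82]

|AC| ∈ [14, 82]  (≈ [14.0000, 82.0000])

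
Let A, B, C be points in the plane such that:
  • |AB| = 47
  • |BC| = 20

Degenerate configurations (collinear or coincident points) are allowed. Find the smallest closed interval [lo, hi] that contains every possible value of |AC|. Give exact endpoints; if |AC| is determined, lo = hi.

|AB| ∈ {47}
|BC| ∈ {20}
|AC| ∈ [27, 67]

|AC| ∈ [27, 67]  (≈ [27.0000, 67.0000])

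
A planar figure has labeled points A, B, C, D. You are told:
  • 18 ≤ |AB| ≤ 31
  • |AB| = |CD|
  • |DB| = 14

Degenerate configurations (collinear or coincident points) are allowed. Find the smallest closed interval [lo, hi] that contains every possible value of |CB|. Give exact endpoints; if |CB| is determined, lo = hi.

|CB| ∈ [4, 45]  (≈ [4.0000, 45.0000])

|AB| ∈ [18, 31]
|BD| ∈ {14}
|CD| ∈ [18, 31]
|AD| ∈ [4, 45]
|BC| ∈ [4, 45]
|AC| ∈ [0, 76]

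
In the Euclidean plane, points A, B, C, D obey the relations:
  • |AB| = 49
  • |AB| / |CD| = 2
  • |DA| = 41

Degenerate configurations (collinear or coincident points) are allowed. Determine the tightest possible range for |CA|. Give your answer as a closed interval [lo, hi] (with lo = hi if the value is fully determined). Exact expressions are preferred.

|AB| ∈ {49}
|AD| ∈ {41}
|CD| ∈ {49/2}
|BD| ∈ [8, 90]
|AC| ∈ [33/2, 131/2]
|BC| ∈ [0, 229/2]

|CA| ∈ [33/2, 131/2]  (≈ [16.5000, 65.5000])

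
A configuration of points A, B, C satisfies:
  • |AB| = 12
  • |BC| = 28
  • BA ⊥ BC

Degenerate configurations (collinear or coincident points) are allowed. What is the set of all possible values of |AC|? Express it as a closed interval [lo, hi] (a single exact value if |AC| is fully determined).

|AB| ∈ {12}
|BC| ∈ {28}
|AC| ∈ {4·√(58)}

|AC| = 4·√(58)  (≈ 30.4631)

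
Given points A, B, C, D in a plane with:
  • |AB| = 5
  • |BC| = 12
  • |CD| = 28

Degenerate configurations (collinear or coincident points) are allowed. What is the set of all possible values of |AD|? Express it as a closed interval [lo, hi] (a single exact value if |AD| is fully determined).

|AD| ∈ [11, 45]  (≈ [11.0000, 45.0000])

|AB| ∈ {5}
|BC| ∈ {12}
|CD| ∈ {28}
|AC| ∈ [7, 17]
|BD| ∈ [16, 40]
|AD| ∈ [11, 45]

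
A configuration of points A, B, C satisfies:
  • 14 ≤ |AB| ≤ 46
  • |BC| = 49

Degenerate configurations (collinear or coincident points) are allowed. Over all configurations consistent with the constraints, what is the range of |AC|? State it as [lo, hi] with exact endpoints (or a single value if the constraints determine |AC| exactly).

|AB| ∈ [14, 46]
|BC| ∈ {49}
|AC| ∈ [3, 95]

|AC| ∈ [3, 95]  (≈ [3.0000, 95.0000])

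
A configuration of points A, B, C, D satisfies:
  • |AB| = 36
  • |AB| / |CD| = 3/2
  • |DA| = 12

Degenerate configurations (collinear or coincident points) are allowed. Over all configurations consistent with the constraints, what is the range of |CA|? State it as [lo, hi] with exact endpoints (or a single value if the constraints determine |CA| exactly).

|CA| ∈ [12, 36]  (≈ [12.0000, 36.0000])

|AB| ∈ {36}
|AD| ∈ {12}
|CD| ∈ {24}
|BD| ∈ [24, 48]
|AC| ∈ [12, 36]
|BC| ∈ [0, 72]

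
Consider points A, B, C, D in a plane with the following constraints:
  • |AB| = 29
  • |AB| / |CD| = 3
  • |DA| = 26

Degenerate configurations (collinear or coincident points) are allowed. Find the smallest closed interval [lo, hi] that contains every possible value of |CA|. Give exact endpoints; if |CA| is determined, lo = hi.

|CA| ∈ [49/3, 107/3]  (≈ [16.3333, 35.6667])

|AB| ∈ {29}
|AD| ∈ {26}
|CD| ∈ {29/3}
|BD| ∈ [3, 55]
|AC| ∈ [49/3, 107/3]
|BC| ∈ [0, 194/3]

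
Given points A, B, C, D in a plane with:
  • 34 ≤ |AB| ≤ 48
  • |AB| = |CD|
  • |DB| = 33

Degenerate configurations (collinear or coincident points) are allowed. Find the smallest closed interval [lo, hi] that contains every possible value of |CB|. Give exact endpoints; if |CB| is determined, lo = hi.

|CB| ∈ [1, 81]  (≈ [1.0000, 81.0000])

|AB| ∈ [34, 48]
|BD| ∈ {33}
|CD| ∈ [34, 48]
|AD| ∈ [1, 81]
|BC| ∈ [1, 81]
|AC| ∈ [0, 129]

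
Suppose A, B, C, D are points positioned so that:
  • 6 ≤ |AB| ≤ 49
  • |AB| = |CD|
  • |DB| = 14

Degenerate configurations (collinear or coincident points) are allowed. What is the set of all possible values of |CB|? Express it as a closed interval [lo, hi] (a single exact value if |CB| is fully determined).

|CB| ∈ [0, 63]  (≈ [0.0000, 63.0000])

|AB| ∈ [6, 49]
|BD| ∈ {14}
|CD| ∈ [6, 49]
|AD| ∈ [0, 63]
|BC| ∈ [0, 63]
|AC| ∈ [0, 112]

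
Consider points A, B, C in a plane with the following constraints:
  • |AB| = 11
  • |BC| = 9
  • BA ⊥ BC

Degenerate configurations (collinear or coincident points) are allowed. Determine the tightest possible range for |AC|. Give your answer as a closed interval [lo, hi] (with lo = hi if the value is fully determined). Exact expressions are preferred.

|AB| ∈ {11}
|BC| ∈ {9}
|AC| ∈ {√(202)}

|AC| = √(202)  (≈ 14.2127)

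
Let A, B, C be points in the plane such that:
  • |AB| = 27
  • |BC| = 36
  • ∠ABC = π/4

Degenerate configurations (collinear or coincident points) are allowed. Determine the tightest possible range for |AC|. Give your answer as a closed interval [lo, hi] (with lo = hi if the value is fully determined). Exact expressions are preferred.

|AB| ∈ {27}
|BC| ∈ {36}
|AC| ∈ {9·√(25 - 12·√(2))}

|AC| = 9·√(25 - 12·√(2))  (≈ 25.5026)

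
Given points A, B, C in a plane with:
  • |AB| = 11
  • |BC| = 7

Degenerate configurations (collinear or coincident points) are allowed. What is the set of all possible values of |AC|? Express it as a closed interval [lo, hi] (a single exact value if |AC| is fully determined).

|AC| ∈ [4, 18]  (≈ [4.0000, 18.0000])

|AB| ∈ {11}
|BC| ∈ {7}
|AC| ∈ [4, 18]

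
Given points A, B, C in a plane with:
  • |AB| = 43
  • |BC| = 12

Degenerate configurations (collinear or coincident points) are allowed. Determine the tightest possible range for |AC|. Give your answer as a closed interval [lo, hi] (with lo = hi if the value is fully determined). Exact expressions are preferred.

|AB| ∈ {43}
|BC| ∈ {12}
|AC| ∈ [31, 55]

|AC| ∈ [31, 55]  (≈ [31.0000, 55.0000])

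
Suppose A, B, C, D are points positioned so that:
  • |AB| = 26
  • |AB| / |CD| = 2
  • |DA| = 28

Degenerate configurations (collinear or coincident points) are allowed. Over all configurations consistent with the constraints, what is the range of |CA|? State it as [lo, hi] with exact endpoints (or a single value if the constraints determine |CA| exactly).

|AB| ∈ {26}
|AD| ∈ {28}
|CD| ∈ {13}
|BD| ∈ [2, 54]
|AC| ∈ [15, 41]
|BC| ∈ [0, 67]

|CA| ∈ [15, 41]  (≈ [15.0000, 41.0000])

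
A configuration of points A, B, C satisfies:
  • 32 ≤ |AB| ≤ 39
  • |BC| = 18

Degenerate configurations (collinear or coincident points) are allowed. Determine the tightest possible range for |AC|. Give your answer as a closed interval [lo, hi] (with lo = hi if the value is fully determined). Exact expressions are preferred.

|AB| ∈ [32, 39]
|BC| ∈ {18}
|AC| ∈ [14, 57]

|AC| ∈ [14, 57]  (≈ [14.0000, 57.0000])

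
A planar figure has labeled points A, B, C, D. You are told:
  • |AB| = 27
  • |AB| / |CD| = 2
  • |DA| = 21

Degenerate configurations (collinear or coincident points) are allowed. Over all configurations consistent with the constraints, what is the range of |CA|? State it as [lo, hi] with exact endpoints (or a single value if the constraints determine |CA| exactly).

|CA| ∈ [15/2, 69/2]  (≈ [7.5000, 34.5000])

|AB| ∈ {27}
|AD| ∈ {21}
|CD| ∈ {27/2}
|BD| ∈ [6, 48]
|AC| ∈ [15/2, 69/2]
|BC| ∈ [0, 123/2]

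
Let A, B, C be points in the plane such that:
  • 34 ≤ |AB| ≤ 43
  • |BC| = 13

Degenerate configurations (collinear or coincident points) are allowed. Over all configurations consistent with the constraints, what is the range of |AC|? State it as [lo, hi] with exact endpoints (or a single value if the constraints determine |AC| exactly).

|AC| ∈ [21, 56]  (≈ [21.0000, 56.0000])

|AB| ∈ [34, 43]
|BC| ∈ {13}
|AC| ∈ [21, 56]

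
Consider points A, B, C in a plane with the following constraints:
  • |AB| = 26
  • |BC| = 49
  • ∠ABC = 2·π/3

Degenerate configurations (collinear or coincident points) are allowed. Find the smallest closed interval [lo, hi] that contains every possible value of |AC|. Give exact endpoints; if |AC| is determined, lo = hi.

|AC| = √(4351)  (≈ 65.9621)

|AB| ∈ {26}
|BC| ∈ {49}
|AC| ∈ {√(4351)}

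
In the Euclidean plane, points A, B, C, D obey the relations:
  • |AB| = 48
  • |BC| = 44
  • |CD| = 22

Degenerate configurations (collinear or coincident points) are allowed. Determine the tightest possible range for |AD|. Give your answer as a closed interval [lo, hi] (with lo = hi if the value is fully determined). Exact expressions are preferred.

|AB| ∈ {48}
|BC| ∈ {44}
|CD| ∈ {22}
|AC| ∈ [4, 92]
|BD| ∈ [22, 66]
|AD| ∈ [0, 114]

|AD| ∈ [0, 114]  (≈ [0.0000, 114.0000])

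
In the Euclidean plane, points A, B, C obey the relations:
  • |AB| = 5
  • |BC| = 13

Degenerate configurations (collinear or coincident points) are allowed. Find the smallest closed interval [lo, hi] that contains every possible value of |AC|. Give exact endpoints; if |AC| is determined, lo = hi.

|AC| ∈ [8, 18]  (≈ [8.0000, 18.0000])

|AB| ∈ {5}
|BC| ∈ {13}
|AC| ∈ [8, 18]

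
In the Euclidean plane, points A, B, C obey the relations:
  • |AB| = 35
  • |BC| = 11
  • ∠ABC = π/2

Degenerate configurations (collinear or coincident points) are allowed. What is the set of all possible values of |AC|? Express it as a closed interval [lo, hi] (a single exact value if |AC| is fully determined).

|AB| ∈ {35}
|BC| ∈ {11}
|AC| ∈ {√(1346)}

|AC| = √(1346)  (≈ 36.6879)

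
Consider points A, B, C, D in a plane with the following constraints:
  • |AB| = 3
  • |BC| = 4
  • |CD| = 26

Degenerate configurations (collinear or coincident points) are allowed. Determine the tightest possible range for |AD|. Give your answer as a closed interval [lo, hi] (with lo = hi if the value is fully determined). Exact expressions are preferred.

|AD| ∈ [19, 33]  (≈ [19.0000, 33.0000])

|AB| ∈ {3}
|BC| ∈ {4}
|CD| ∈ {26}
|AC| ∈ [1, 7]
|BD| ∈ [22, 30]
|AD| ∈ [19, 33]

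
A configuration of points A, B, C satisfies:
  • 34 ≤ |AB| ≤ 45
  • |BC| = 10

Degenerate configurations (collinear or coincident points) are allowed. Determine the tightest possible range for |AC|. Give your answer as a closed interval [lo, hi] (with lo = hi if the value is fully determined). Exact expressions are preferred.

|AB| ∈ [34, 45]
|BC| ∈ {10}
|AC| ∈ [24, 55]

|AC| ∈ [24, 55]  (≈ [24.0000, 55.0000])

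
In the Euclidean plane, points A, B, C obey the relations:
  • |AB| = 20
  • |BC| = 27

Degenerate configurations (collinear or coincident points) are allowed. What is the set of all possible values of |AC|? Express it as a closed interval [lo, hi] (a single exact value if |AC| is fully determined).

|AB| ∈ {20}
|BC| ∈ {27}
|AC| ∈ [7, 47]

|AC| ∈ [7, 47]  (≈ [7.0000, 47.0000])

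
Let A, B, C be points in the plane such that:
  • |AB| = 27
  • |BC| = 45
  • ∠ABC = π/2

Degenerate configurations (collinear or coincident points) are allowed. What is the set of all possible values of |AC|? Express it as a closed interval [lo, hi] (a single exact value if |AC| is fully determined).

|AC| = 9·√(34)  (≈ 52.4786)

|AB| ∈ {27}
|BC| ∈ {45}
|AC| ∈ {9·√(34)}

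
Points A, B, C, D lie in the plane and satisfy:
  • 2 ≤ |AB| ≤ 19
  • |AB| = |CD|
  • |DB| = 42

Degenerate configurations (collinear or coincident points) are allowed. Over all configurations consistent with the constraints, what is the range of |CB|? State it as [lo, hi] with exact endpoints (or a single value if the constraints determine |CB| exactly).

|AB| ∈ [2, 19]
|BD| ∈ {42}
|CD| ∈ [2, 19]
|AD| ∈ [23, 61]
|BC| ∈ [23, 61]
|AC| ∈ [4, 80]

|CB| ∈ [23, 61]  (≈ [23.0000, 61.0000])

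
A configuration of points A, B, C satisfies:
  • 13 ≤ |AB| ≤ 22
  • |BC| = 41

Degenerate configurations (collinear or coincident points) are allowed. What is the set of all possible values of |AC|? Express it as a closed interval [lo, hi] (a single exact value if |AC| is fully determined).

|AC| ∈ [19, 63]  (≈ [19.0000, 63.0000])

|AB| ∈ [13, 22]
|BC| ∈ {41}
|AC| ∈ [19, 63]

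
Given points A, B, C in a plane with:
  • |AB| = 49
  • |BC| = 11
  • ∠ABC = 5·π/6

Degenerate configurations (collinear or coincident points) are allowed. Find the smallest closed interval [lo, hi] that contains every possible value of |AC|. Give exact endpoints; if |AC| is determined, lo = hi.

|AC| = √(539·√(3) + 2522)  (≈ 58.7841)

|AB| ∈ {49}
|BC| ∈ {11}
|AC| ∈ {√(539·√(3) + 2522)}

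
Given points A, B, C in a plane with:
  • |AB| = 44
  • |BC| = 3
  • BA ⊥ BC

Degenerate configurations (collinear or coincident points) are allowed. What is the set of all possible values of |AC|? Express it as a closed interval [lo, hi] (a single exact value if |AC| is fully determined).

|AB| ∈ {44}
|BC| ∈ {3}
|AC| ∈ {√(1945)}

|AC| = √(1945)  (≈ 44.1022)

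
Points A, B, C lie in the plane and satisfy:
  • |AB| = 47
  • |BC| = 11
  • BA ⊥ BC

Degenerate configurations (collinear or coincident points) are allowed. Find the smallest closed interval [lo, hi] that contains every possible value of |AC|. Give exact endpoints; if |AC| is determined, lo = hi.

|AB| ∈ {47}
|BC| ∈ {11}
|AC| ∈ {√(2330)}

|AC| = √(2330)  (≈ 48.2701)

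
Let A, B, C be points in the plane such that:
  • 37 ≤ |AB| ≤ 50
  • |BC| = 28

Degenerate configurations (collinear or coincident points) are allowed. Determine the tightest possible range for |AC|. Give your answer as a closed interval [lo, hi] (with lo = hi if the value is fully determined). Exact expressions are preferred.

|AB| ∈ [37, 50]
|BC| ∈ {28}
|AC| ∈ [9, 78]

|AC| ∈ [9, 78]  (≈ [9.0000, 78.0000])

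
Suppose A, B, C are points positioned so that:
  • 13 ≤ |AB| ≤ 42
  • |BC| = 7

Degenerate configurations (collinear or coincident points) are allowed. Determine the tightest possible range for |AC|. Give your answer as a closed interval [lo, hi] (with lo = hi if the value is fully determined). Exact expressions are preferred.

|AB| ∈ [13, 42]
|BC| ∈ {7}
|AC| ∈ [6, 49]

|AC| ∈ [6, 49]  (≈ [6.0000, 49.0000])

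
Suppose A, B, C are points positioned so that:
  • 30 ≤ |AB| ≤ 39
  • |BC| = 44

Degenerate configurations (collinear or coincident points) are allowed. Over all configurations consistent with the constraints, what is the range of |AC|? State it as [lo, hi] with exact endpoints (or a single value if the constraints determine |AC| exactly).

|AC| ∈ [5, 83]  (≈ [5.0000, 83.0000])

|AB| ∈ [30, 39]
|BC| ∈ {44}
|AC| ∈ [5, 83]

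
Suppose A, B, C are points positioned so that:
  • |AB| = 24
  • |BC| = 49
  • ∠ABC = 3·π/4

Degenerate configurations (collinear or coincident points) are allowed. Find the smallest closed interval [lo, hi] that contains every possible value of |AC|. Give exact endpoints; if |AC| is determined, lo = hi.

|AC| = √(1176·√(2) + 2977)  (≈ 68.1184)

|AB| ∈ {24}
|BC| ∈ {49}
|AC| ∈ {√(1176·√(2) + 2977)}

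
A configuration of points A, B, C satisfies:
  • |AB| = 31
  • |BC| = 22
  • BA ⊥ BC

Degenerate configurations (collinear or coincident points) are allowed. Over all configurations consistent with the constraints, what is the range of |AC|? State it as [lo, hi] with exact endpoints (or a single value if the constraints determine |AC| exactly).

|AC| = 17·√(5)  (≈ 38.0132)

|AB| ∈ {31}
|BC| ∈ {22}
|AC| ∈ {17·√(5)}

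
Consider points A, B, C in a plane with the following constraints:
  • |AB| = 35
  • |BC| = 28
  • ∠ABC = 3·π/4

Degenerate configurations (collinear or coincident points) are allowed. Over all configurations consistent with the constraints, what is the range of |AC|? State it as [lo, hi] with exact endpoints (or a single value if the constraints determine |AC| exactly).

|AB| ∈ {35}
|BC| ∈ {28}
|AC| ∈ {7·√(20·√(2) + 41)}

|AC| = 7·√(20·√(2) + 41)  (≈ 58.2660)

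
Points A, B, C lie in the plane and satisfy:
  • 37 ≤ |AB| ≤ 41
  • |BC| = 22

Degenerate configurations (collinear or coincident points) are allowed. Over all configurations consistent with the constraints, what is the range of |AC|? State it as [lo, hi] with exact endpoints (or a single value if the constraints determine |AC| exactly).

|AB| ∈ [37, 41]
|BC| ∈ {22}
|AC| ∈ [15, 63]

|AC| ∈ [15, 63]  (≈ [15.0000, 63.0000])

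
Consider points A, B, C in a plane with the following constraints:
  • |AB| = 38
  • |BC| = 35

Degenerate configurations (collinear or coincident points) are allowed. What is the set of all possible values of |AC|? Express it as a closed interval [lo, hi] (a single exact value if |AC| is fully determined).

|AB| ∈ {38}
|BC| ∈ {35}
|AC| ∈ [3, 73]

|AC| ∈ [3, 73]  (≈ [3.0000, 73.0000])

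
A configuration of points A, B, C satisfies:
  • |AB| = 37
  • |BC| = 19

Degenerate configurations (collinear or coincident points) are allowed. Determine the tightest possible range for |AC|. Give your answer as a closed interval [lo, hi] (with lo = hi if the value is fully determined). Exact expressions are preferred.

|AC| ∈ [18, 56]  (≈ [18.0000, 56.0000])

|AB| ∈ {37}
|BC| ∈ {19}
|AC| ∈ [18, 56]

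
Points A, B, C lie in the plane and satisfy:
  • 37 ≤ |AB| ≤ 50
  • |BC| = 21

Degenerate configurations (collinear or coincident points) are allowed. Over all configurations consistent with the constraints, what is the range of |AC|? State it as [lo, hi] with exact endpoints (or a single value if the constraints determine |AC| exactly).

|AB| ∈ [37, 50]
|BC| ∈ {21}
|AC| ∈ [16, 71]

|AC| ∈ [16, 71]  (≈ [16.0000, 71.0000])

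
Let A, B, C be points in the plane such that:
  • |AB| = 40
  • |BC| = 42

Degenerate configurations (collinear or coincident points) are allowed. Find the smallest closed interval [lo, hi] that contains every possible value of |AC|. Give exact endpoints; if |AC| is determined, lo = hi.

|AB| ∈ {40}
|BC| ∈ {42}
|AC| ∈ [2, 82]

|AC| ∈ [2, 82]  (≈ [2.0000, 82.0000])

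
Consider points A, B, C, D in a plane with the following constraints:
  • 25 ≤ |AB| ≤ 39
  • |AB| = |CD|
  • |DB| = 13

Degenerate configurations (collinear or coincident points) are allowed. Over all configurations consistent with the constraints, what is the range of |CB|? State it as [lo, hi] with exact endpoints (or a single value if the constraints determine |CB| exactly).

|AB| ∈ [25, 39]
|BD| ∈ {13}
|CD| ∈ [25, 39]
|AD| ∈ [12, 52]
|BC| ∈ [12, 52]
|AC| ∈ [0, 91]

|CB| ∈ [12, 52]  (≈ [12.0000, 52.0000])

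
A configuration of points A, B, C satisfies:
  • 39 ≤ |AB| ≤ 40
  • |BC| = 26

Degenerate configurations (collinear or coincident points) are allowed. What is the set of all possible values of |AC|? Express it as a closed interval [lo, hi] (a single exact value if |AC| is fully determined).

|AC| ∈ [13, 66]  (≈ [13.0000, 66.0000])

|AB| ∈ [39, 40]
|BC| ∈ {26}
|AC| ∈ [13, 66]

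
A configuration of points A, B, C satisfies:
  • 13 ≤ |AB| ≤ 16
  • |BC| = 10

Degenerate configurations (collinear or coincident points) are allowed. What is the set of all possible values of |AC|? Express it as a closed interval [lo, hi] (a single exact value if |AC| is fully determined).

|AB| ∈ [13, 16]
|BC| ∈ {10}
|AC| ∈ [3, 26]

|AC| ∈ [3, 26]  (≈ [3.0000, 26.0000])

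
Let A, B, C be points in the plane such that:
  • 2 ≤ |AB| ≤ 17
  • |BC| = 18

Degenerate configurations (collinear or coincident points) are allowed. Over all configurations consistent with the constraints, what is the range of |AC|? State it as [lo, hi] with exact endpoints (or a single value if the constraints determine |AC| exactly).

|AC| ∈ [1, 35]  (≈ [1.0000, 35.0000])

|AB| ∈ [2, 17]
|BC| ∈ {18}
|AC| ∈ [1, 35]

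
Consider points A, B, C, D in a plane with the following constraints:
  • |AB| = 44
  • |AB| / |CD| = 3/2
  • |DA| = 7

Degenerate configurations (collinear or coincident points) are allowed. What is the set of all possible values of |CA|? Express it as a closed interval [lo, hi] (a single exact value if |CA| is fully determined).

|AB| ∈ {44}
|AD| ∈ {7}
|CD| ∈ {88/3}
|BD| ∈ [37, 51]
|AC| ∈ [67/3, 109/3]
|BC| ∈ [23/3, 241/3]

|CA| ∈ [67/3, 109/3]  (≈ [22.3333, 36.3333])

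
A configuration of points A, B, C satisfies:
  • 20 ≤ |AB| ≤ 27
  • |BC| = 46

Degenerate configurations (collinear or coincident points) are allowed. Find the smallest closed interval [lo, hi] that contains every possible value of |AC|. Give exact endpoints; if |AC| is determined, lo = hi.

|AB| ∈ [20, 27]
|BC| ∈ {46}
|AC| ∈ [19, 73]

|AC| ∈ [19, 73]  (≈ [19.0000, 73.0000])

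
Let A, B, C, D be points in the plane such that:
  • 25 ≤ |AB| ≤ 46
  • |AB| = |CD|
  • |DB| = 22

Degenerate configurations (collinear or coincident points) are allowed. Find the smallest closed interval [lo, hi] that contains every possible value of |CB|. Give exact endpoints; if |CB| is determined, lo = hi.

|CB| ∈ [3, 68]  (≈ [3.0000, 68.0000])

|AB| ∈ [25, 46]
|BD| ∈ {22}
|CD| ∈ [25, 46]
|AD| ∈ [3, 68]
|BC| ∈ [3, 68]
|AC| ∈ [0, 114]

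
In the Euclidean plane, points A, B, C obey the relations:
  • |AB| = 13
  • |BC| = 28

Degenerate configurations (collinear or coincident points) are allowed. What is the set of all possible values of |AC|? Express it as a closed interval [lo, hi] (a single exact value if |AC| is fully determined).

|AC| ∈ [15, 41]  (≈ [15.0000, 41.0000])

|AB| ∈ {13}
|BC| ∈ {28}
|AC| ∈ [15, 41]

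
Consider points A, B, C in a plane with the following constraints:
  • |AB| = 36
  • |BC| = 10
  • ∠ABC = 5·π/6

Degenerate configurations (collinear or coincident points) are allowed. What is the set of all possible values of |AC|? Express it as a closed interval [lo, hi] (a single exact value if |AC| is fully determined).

|AB| ∈ {36}
|BC| ∈ {10}
|AC| ∈ {2·√(90·√(3) + 349)}

|AC| = 2·√(90·√(3) + 349)  (≈ 44.9393)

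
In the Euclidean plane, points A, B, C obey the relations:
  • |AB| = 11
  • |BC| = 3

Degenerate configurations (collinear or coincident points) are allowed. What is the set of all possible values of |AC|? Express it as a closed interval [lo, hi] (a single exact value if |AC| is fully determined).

|AB| ∈ {11}
|BC| ∈ {3}
|AC| ∈ [8, 14]

|AC| ∈ [8, 14]  (≈ [8.0000, 14.0000])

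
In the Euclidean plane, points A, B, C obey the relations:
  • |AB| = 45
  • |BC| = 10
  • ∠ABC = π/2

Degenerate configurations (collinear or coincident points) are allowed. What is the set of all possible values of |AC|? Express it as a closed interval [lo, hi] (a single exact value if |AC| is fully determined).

|AB| ∈ {45}
|BC| ∈ {10}
|AC| ∈ {5·√(85)}

|AC| = 5·√(85)  (≈ 46.0977)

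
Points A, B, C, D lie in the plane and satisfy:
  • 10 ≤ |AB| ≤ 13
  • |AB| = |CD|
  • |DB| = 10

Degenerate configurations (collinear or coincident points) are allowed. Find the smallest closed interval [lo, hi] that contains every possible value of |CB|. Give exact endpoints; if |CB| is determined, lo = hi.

|AB| ∈ [10, 13]
|BD| ∈ {10}
|CD| ∈ [10, 13]
|AD| ∈ [0, 23]
|BC| ∈ [0, 23]
|AC| ∈ [0, 36]

|CB| ∈ [0, 23]  (≈ [0.0000, 23.0000])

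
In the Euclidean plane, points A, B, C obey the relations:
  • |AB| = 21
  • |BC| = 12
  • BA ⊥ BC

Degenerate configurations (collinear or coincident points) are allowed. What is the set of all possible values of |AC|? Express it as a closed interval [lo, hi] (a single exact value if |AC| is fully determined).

|AB| ∈ {21}
|BC| ∈ {12}
|AC| ∈ {3·√(65)}

|AC| = 3·√(65)  (≈ 24.1868)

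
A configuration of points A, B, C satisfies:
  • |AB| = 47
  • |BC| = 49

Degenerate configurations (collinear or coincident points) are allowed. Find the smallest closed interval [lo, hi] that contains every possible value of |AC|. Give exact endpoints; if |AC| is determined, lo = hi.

|AC| ∈ [2, 96]  (≈ [2.0000, 96.0000])

|AB| ∈ {47}
|BC| ∈ {49}
|AC| ∈ [2, 96]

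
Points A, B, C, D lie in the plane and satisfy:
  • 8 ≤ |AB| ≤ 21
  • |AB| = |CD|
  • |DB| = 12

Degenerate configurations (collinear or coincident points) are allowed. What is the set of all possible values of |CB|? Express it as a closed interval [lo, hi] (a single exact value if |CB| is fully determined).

|AB| ∈ [8, 21]
|BD| ∈ {12}
|CD| ∈ [8, 21]
|AD| ∈ [0, 33]
|BC| ∈ [0, 33]
|AC| ∈ [0, 54]

|CB| ∈ [0, 33]  (≈ [0.0000, 33.0000])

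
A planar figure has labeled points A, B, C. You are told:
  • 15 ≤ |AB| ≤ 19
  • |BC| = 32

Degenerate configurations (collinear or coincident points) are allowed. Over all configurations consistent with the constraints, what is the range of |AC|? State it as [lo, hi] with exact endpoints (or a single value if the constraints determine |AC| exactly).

|AC| ∈ [13, 51]  (≈ [13.0000, 51.0000])

|AB| ∈ [15, 19]
|BC| ∈ {32}
|AC| ∈ [13, 51]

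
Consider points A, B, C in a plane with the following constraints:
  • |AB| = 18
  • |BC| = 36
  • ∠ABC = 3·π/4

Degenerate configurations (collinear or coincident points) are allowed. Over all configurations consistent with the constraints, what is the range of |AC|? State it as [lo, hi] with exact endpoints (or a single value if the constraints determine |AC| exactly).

|AB| ∈ {18}
|BC| ∈ {36}
|AC| ∈ {18·√(2·√(2) + 5)}

|AC| = 18·√(2·√(2) + 5)  (≈ 50.3628)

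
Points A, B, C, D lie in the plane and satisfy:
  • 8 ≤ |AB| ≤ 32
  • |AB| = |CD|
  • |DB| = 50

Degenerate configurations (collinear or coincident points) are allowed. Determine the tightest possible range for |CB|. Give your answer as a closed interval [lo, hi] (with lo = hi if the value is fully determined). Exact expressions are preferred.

|AB| ∈ [8, 32]
|BD| ∈ {50}
|CD| ∈ [8, 32]
|AD| ∈ [18, 82]
|BC| ∈ [18, 82]
|AC| ∈ [0, 114]

|CB| ∈ [18, 82]  (≈ [18.0000, 82.0000])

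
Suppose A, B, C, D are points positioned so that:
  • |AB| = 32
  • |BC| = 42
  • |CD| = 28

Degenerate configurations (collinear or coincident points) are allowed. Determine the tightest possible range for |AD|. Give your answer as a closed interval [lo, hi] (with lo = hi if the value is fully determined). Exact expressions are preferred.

|AD| ∈ [0, 102]  (≈ [0.0000, 102.0000])

|AB| ∈ {32}
|BC| ∈ {42}
|CD| ∈ {28}
|AC| ∈ [10, 74]
|BD| ∈ [14, 70]
|AD| ∈ [0, 102]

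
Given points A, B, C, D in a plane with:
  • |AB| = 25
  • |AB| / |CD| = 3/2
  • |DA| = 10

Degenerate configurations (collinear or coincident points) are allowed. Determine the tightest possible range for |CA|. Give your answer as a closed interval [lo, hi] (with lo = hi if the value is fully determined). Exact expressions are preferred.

|CA| ∈ [20/3, 80/3]  (≈ [6.6667, 26.6667])

|AB| ∈ {25}
|AD| ∈ {10}
|CD| ∈ {50/3}
|BD| ∈ [15, 35]
|AC| ∈ [20/3, 80/3]
|BC| ∈ [0, 155/3]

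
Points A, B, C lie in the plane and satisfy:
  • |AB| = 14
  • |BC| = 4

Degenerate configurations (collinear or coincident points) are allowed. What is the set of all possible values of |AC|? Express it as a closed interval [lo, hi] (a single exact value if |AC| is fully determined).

|AB| ∈ {14}
|BC| ∈ {4}
|AC| ∈ [10, 18]

|AC| ∈ [10, 18]  (≈ [10.0000, 18.0000])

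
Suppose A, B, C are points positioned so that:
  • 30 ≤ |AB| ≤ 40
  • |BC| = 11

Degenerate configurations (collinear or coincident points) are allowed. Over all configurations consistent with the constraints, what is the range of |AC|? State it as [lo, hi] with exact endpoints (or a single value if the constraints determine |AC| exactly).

|AB| ∈ [30, 40]
|BC| ∈ {11}
|AC| ∈ [19, 51]

|AC| ∈ [19, 51]  (≈ [19.0000, 51.0000])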